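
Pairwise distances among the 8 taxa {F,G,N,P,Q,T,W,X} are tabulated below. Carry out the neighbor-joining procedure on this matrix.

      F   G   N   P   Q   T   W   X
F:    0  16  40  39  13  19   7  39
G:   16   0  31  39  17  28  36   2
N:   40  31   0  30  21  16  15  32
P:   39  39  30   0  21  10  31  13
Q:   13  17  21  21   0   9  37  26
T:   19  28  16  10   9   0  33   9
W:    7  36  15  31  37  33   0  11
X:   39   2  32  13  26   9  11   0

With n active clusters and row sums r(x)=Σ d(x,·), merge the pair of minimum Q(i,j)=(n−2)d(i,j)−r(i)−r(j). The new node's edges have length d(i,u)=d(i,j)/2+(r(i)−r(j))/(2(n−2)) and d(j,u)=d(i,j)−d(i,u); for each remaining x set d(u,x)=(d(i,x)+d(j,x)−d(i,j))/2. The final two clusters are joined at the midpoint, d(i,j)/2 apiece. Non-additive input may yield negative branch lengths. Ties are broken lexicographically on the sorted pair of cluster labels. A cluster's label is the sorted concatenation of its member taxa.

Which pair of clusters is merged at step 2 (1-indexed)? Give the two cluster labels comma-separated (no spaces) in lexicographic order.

iteration 1: select F,W (d=7, Q=-301); attach at lengths (15/4, 13/4); label the merged cluster FW
  updated: d(FW,G)=45/2, d(FW,N)=24, d(FW,P)=63/2, d(FW,Q)=43/2, d(FW,T)=45/2, d(FW,X)=43/2
iteration 2: select G,X (d=2, Q=-233); attach at lengths (23/5, -13/5); label the merged cluster GX
  updated: d(FW,GX)=21, d(GX,N)=61/2, d(GX,P)=25, d(GX,Q)=41/2, d(GX,T)=35/2
iteration 3: select P,T (d=10, Q=-305/2); attach at lengths (165/16, -5/16); label the merged cluster PT
  updated: d(FW,PT)=22, d(GX,PT)=65/4, d(N,PT)=18, d(PT,Q)=10
iteration 4: select FW,GX (d=21, Q=-455/4); attach at lengths (253/24, 251/24); label the merged cluster FGWX
  updated: d(FGWX,N)=67/4, d(FGWX,PT)=69/8, d(FGWX,Q)=21/2
iteration 5: select FGWX,N (d=67/4, Q=-465/8); attach at lengths (109/32, 427/32); label the merged cluster FGNWX
  updated: d(FGNWX,PT)=79/16, d(FGNWX,Q)=59/8
iteration 6: select FGNWX,PT (d=79/16, Q=-357/16); attach at lengths (37/32, 121/32); label the merged cluster FGNPTWX
  updated: d(FGNPTWX,Q)=199/32
iteration 7: select FGNPTWX,Q (d=199/32); attach at lengths (199/64, 199/64); label the merged cluster FGNPQTWX
final tree: (((((F:15/4,W:13/4):253/24,(G:23/5,X:-13/5):251/24):109/32,N:427/32):37/32,(P:165/16,T:-5/16):121/32):199/64,Q:199/64)
total length: 2173/32

G,X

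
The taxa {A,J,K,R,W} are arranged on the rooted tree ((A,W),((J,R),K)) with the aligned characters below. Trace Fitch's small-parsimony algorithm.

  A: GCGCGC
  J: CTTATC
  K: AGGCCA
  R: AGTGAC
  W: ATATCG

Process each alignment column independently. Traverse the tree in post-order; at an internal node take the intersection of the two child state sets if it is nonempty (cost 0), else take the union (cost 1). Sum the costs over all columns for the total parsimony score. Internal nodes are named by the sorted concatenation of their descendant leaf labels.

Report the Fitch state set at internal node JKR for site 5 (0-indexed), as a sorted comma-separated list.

A,C

[col 0] AW: children A:{G}, W:{A} ∪→ {A,G}; cost 1
[col 0] JR: children J:{C}, R:{A} ∪→ {A,C}; cost 1
[col 0] JKR: children JR:{A,C}, K:{A} ∩→ {A}; cost 0
[col 0] AJKRW: children AW:{A,G}, JKR:{A} ∩→ {A}; cost 0
[col 1] AW: children A:{C}, W:{T} ∪→ {C,T}; cost 1
[col 1] JR: children J:{T}, R:{G} ∪→ {G,T}; cost 1
[col 1] JKR: children JR:{G,T}, K:{G} ∩→ {G}; cost 0
[col 1] AJKRW: children AW:{C,T}, JKR:{G} ∪→ {C,G,T}; cost 1
[col 2] AW: children A:{G}, W:{A} ∪→ {A,G}; cost 1
[col 2] JR: children J:{T}, R:{T} ∩→ {T}; cost 0
[col 2] JKR: children JR:{T}, K:{G} ∪→ {G,T}; cost 1
[col 2] AJKRW: children AW:{A,G}, JKR:{G,T} ∩→ {G}; cost 0
[col 3] AW: children A:{C}, W:{T} ∪→ {C,T}; cost 1
[col 3] JR: children J:{A}, R:{G} ∪→ {A,G}; cost 1
[col 3] JKR: children JR:{A,G}, K:{C} ∪→ {A,C,G}; cost 1
[col 3] AJKRW: children AW:{C,T}, JKR:{A,C,G} ∩→ {C}; cost 0
[col 4] AW: children A:{G}, W:{C} ∪→ {C,G}; cost 1
[col 4] JR: children J:{T}, R:{A} ∪→ {A,T}; cost 1
[col 4] JKR: children JR:{A,T}, K:{C} ∪→ {A,C,T}; cost 1
[col 4] AJKRW: children AW:{C,G}, JKR:{A,C,T} ∩→ {C}; cost 0
[col 5] AW: children A:{C}, W:{G} ∪→ {C,G}; cost 1
[col 5] JR: children J:{C}, R:{C} ∩→ {C}; cost 0
[col 5] JKR: children JR:{C}, K:{A} ∪→ {A,C}; cost 1
[col 5] AJKRW: children AW:{C,G}, JKR:{A,C} ∩→ {C}; cost 0
per-site changes: [2, 3, 2, 3, 3, 2]; total = 15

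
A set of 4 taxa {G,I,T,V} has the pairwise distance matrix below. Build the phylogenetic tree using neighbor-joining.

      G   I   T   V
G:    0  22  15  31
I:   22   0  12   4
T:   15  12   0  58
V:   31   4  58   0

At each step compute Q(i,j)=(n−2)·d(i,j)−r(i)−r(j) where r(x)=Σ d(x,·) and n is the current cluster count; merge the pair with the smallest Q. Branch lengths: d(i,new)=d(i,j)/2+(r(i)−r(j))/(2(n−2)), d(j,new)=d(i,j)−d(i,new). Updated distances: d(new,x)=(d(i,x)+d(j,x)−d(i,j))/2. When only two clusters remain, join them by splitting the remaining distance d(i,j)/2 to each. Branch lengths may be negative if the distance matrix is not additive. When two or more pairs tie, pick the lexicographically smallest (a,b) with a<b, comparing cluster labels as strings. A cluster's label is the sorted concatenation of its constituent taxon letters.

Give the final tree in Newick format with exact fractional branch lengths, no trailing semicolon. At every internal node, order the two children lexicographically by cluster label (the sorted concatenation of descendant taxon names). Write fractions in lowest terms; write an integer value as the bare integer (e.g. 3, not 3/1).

iteration 1: select G,T (d=15, Q=-123); attach at lengths (13/4, 47/4); label the merged cluster GT
  updated: d(GT,I)=19/2, d(GT,V)=37
iteration 2: select GT,I (d=19/2, Q=-101/2); attach at lengths (85/4, -47/4); label the merged cluster GIT
  updated: d(GIT,V)=63/4
iteration 3: select GIT,V (d=63/4); attach at lengths (63/8, 63/8); label the merged cluster GITV
final tree: (((G:13/4,T:47/4):85/4,I:-47/4):63/8,V:63/8)
total length: 161/4

(((G:13/4,T:47/4):85/4,I:-47/4):63/8,V:63/8)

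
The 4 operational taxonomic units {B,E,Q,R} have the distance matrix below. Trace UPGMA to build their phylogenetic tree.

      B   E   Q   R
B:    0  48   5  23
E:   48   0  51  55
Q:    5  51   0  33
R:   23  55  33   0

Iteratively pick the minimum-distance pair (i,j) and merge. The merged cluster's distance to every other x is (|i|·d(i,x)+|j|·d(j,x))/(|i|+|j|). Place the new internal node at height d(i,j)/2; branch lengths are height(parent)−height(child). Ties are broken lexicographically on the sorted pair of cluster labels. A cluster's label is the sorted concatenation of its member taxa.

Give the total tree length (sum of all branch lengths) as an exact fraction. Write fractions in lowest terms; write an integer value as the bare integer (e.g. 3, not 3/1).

step 1: merge (B,Q) at d=5; branch lengths B→5/2, Q→5/2; new cluster BQ
  updated: d(BQ,E)=99/2, d(BQ,R)=28
step 2: merge (BQ,R) at d=28; branch lengths BQ→23/2, R→14; new cluster BQR
  updated: d(BQR,E)=154/3
step 3: merge (BQR,E) at d=154/3; branch lengths BQR→35/3, E→77/3; new cluster BEQR
final tree: (((B:5/2,Q:5/2):23/2,R:14):35/3,E:77/3)
total length: 407/6

407/6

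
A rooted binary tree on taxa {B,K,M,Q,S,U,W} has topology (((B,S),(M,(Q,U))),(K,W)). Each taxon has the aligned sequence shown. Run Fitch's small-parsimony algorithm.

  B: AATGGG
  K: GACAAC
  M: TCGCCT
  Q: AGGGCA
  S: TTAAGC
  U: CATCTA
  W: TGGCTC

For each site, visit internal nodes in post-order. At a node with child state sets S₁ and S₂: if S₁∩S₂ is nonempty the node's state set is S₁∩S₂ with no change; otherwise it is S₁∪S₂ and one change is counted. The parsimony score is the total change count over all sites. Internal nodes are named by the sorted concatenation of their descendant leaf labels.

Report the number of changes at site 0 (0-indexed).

4

BS@0: {A} ∪ {T} = {A,T} (union, +1)
QU@0: {A} ∪ {C} = {A,C} (union, +1)
MQU@0: {T} ∪ {A,C} = {A,C,T} (union, +1)
BMQSU@0: {A,T} ∩ {A,C,T} = {A,T} (intersection, +0)
KW@0: {G} ∪ {T} = {G,T} (union, +1)
BKMQSUW@0: {A,T} ∩ {G,T} = {T} (intersection, +0)
BS@1: {A} ∪ {T} = {A,T} (union, +1)
QU@1: {G} ∪ {A} = {A,G} (union, +1)
MQU@1: {C} ∪ {A,G} = {A,C,G} (union, +1)
BMQSU@1: {A,T} ∩ {A,C,G} = {A} (intersection, +0)
KW@1: {A} ∪ {G} = {A,G} (union, +1)
BKMQSUW@1: {A} ∩ {A,G} = {A} (intersection, +0)
BS@2: {T} ∪ {A} = {A,T} (union, +1)
QU@2: {G} ∪ {T} = {G,T} (union, +1)
MQU@2: {G} ∩ {G,T} = {G} (intersection, +0)
BMQSU@2: {A,T} ∪ {G} = {A,G,T} (union, +1)
KW@2: {C} ∪ {G} = {C,G} (union, +1)
BKMQSUW@2: {A,G,T} ∩ {C,G} = {G} (intersection, +0)
BS@3: {G} ∪ {A} = {A,G} (union, +1)
QU@3: {G} ∪ {C} = {C,G} (union, +1)
MQU@3: {C} ∩ {C,G} = {C} (intersection, +0)
BMQSU@3: {A,G} ∪ {C} = {A,C,G} (union, +1)
KW@3: {A} ∪ {C} = {A,C} (union, +1)
BKMQSUW@3: {A,C,G} ∩ {A,C} = {A,C} (intersection, +0)
BS@4: {G} ∩ {G} = {G} (intersection, +0)
QU@4: {C} ∪ {T} = {C,T} (union, +1)
MQU@4: {C} ∩ {C,T} = {C} (intersection, +0)
BMQSU@4: {G} ∪ {C} = {C,G} (union, +1)
KW@4: {A} ∪ {T} = {A,T} (union, +1)
BKMQSUW@4: {C,G} ∪ {A,T} = {A,C,G,T} (union, +1)
BS@5: {G} ∪ {C} = {C,G} (union, +1)
QU@5: {A} ∩ {A} = {A} (intersection, +0)
MQU@5: {T} ∪ {A} = {A,T} (union, +1)
BMQSU@5: {C,G} ∪ {A,T} = {A,C,G,T} (union, +1)
KW@5: {C} ∩ {C} = {C} (intersection, +0)
BKMQSUW@5: {A,C,G,T} ∩ {C} = {C} (intersection, +0)
per-site changes: [4, 4, 4, 4, 4, 3]; total = 23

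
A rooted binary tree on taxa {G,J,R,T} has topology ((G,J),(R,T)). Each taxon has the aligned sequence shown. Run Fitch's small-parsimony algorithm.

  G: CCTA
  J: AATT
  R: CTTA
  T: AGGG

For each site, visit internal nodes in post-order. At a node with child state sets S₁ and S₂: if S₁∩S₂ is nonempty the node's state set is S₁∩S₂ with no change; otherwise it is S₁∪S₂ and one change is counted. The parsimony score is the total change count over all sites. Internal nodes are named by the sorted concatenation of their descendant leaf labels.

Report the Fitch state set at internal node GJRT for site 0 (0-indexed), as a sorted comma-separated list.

GJ@0: {C} ∪ {A} = {A,C} (union, +1)
RT@0: {C} ∪ {A} = {A,C} (union, +1)
GJRT@0: {A,C} ∩ {A,C} = {A,C} (intersection, +0)
GJ@1: {C} ∪ {A} = {A,C} (union, +1)
RT@1: {T} ∪ {G} = {G,T} (union, +1)
GJRT@1: {A,C} ∪ {G,T} = {A,C,G,T} (union, +1)
GJ@2: {T} ∩ {T} = {T} (intersection, +0)
RT@2: {T} ∪ {G} = {G,T} (union, +1)
GJRT@2: {T} ∩ {G,T} = {T} (intersection, +0)
GJ@3: {A} ∪ {T} = {A,T} (union, +1)
RT@3: {A} ∪ {G} = {A,G} (union, +1)
GJRT@3: {A,T} ∩ {A,G} = {A} (intersection, +0)
per-site changes: [2, 3, 1, 2]; total = 8

A,C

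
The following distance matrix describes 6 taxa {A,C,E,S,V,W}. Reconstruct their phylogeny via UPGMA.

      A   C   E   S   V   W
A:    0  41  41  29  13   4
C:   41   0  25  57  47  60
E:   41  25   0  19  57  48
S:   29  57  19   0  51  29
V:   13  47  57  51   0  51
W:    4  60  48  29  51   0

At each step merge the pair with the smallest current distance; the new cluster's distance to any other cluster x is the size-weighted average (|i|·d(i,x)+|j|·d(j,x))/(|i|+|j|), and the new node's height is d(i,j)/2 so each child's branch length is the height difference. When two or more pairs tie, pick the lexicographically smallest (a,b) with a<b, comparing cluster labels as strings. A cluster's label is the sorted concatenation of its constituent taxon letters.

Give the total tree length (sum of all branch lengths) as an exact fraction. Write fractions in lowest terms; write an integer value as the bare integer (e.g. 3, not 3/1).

835/9

step 1: merge (A,W) at d=4; branch lengths A→2, W→2; new cluster AW
  updated: d(AW,C)=101/2, d(AW,E)=89/2, d(AW,S)=29, d(AW,V)=32
step 2: merge (E,S) at d=19; branch lengths E→19/2, S→19/2; new cluster ES
  updated: d(AW,ES)=147/4, d(C,ES)=41, d(ES,V)=54
step 3: merge (AW,V) at d=32; branch lengths AW→14, V→16; new cluster AVW
  updated: d(AVW,C)=148/3, d(AVW,ES)=85/2
step 4: merge (C,ES) at d=41; branch lengths C→41/2, ES→11; new cluster CES
  updated: d(AVW,CES)=403/9
step 5: merge (AVW,CES) at d=403/9; branch lengths AVW→115/18, CES→17/9; new cluster ACESVW
final tree: (((A:2,W:2):14,V:16):115/18,(C:41/2,(E:19/2,S:19/2):11):17/9)
total length: 835/9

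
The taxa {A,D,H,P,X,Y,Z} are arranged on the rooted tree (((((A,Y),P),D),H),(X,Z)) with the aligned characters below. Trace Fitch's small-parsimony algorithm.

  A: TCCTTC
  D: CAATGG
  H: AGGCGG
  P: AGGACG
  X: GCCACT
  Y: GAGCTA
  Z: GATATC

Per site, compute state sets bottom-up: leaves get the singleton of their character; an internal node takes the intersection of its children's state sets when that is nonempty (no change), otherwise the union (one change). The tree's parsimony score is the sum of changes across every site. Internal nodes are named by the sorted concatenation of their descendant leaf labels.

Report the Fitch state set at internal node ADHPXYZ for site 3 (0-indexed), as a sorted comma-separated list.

A,C,T

site 0, node AY: A={T} ∪ Y={G} → {G,T} (+1)
site 0, node APY: AY={G,T} ∪ P={A} → {A,G,T} (+1)
site 0, node ADPY: APY={A,G,T} ∪ D={C} → {A,C,G,T} (+1)
site 0, node ADHPY: ADPY={A,C,G,T} ∩ H={A} → {A} (+0)
site 0, node XZ: X={G} ∩ Z={G} → {G} (+0)
site 0, node ADHPXYZ: ADHPY={A} ∪ XZ={G} → {A,G} (+1)
site 1, node AY: A={C} ∪ Y={A} → {A,C} (+1)
site 1, node APY: AY={A,C} ∪ P={G} → {A,C,G} (+1)
site 1, node ADPY: APY={A,C,G} ∩ D={A} → {A} (+0)
site 1, node ADHPY: ADPY={A} ∪ H={G} → {A,G} (+1)
site 1, node XZ: X={C} ∪ Z={A} → {A,C} (+1)
site 1, node ADHPXYZ: ADHPY={A,G} ∩ XZ={A,C} → {A} (+0)
site 2, node AY: A={C} ∪ Y={G} → {C,G} (+1)
site 2, node APY: AY={C,G} ∩ P={G} → {G} (+0)
site 2, node ADPY: APY={G} ∪ D={A} → {A,G} (+1)
site 2, node ADHPY: ADPY={A,G} ∩ H={G} → {G} (+0)
site 2, node XZ: X={C} ∪ Z={T} → {C,T} (+1)
site 2, node ADHPXYZ: ADHPY={G} ∪ XZ={C,T} → {C,G,T} (+1)
site 3, node AY: A={T} ∪ Y={C} → {C,T} (+1)
site 3, node APY: AY={C,T} ∪ P={A} → {A,C,T} (+1)
site 3, node ADPY: APY={A,C,T} ∩ D={T} → {T} (+0)
site 3, node ADHPY: ADPY={T} ∪ H={C} → {C,T} (+1)
site 3, node XZ: X={A} ∩ Z={A} → {A} (+0)
site 3, node ADHPXYZ: ADHPY={C,T} ∪ XZ={A} → {A,C,T} (+1)
site 4, node AY: A={T} ∩ Y={T} → {T} (+0)
site 4, node APY: AY={T} ∪ P={C} → {C,T} (+1)
site 4, node ADPY: APY={C,T} ∪ D={G} → {C,G,T} (+1)
site 4, node ADHPY: ADPY={C,G,T} ∩ H={G} → {G} (+0)
site 4, node XZ: X={C} ∪ Z={T} → {C,T} (+1)
site 4, node ADHPXYZ: ADHPY={G} ∪ XZ={C,T} → {C,G,T} (+1)
site 5, node AY: A={C} ∪ Y={A} → {A,C} (+1)
site 5, node APY: AY={A,C} ∪ P={G} → {A,C,G} (+1)
site 5, node ADPY: APY={A,C,G} ∩ D={G} → {G} (+0)
site 5, node ADHPY: ADPY={G} ∩ H={G} → {G} (+0)
site 5, node XZ: X={T} ∪ Z={C} → {C,T} (+1)
site 5, node ADHPXYZ: ADHPY={G} ∪ XZ={C,T} → {C,G,T} (+1)
per-site changes: [4, 4, 4, 4, 4, 4]; total = 24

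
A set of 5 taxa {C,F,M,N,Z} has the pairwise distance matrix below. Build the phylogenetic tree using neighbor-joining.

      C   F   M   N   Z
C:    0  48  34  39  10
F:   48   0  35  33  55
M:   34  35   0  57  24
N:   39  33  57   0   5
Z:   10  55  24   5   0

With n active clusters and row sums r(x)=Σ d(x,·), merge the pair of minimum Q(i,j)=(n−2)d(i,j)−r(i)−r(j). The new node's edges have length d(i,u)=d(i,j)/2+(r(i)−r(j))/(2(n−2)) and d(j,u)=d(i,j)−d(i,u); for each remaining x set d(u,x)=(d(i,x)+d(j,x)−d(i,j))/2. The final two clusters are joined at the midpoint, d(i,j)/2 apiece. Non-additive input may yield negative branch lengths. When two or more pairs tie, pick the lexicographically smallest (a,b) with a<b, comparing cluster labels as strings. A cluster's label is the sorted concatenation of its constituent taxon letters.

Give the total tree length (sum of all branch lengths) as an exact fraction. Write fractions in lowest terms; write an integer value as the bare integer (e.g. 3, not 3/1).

591/8

step 1: merge (F,M) at d=35, Q=-216; branch lengths F→21, M→14; new cluster FM
  updated: d(C,FM)=47/2, d(FM,N)=55/2, d(FM,Z)=22
step 2: merge (C,FM) at d=47/2, Q=-197/2; branch lengths C→93/8, FM→95/8; new cluster CFM
  updated: d(CFM,N)=43/2, d(CFM,Z)=17/4
step 3: merge (CFM,N) at d=43/2, Q=-123/4; branch lengths CFM→83/8, N→89/8; new cluster CFMN
  updated: d(CFMN,Z)=-49/8
step 4: merge (CFMN,Z) at d=-49/8; branch lengths CFMN→-49/16, Z→-49/16; new cluster CFMNZ
final tree: (((C:93/8,(F:21,M:14):95/8):83/8,N:89/8):-49/16,Z:-49/16)
total length: 591/8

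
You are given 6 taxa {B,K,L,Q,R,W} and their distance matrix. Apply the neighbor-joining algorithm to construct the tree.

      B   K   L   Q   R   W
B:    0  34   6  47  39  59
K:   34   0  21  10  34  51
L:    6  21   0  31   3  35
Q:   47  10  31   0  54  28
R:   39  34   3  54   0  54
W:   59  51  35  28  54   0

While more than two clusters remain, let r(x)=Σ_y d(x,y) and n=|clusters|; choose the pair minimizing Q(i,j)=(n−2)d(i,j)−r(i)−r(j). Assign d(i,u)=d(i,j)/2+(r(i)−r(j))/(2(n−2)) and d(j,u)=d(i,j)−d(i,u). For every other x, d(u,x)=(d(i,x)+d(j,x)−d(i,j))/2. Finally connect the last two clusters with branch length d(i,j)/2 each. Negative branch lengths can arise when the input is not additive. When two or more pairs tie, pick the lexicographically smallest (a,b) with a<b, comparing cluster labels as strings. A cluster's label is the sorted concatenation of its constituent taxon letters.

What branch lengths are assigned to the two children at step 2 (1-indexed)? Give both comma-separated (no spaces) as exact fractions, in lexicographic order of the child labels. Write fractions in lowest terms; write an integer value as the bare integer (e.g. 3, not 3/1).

27/4,39/4

step 1: merge (Q,W) at d=28, Q=-285; branch lengths Q→55/8, W→169/8; new cluster QW
  updated: d(B,QW)=39, d(K,QW)=33/2, d(L,QW)=19, d(QW,R)=40
step 2: merge (K,QW) at d=33/2, Q=-341/2; branch lengths K→27/4, QW→39/4; new cluster KQW
  updated: d(B,KQW)=113/4, d(KQW,L)=47/4, d(KQW,R)=115/4
step 3: merge (B,KQW) at d=113/4, Q=-171/2; branch lengths B→61/4, KQW→13; new cluster BKQW
  updated: d(BKQW,L)=-21/4, d(BKQW,R)=79/4
step 4: merge (BKQW,L) at d=-21/4, Q=-35/2; branch lengths BKQW→23/4, L→-11; new cluster BKLQW
  updated: d(BKLQW,R)=14
step 5: merge (BKLQW,R) at d=14; branch lengths BKLQW→7, R→7; new cluster BKLQRW
final tree: (((B:61/4,(K:27/4,(Q:55/8,W:169/8):39/4):13):23/4,L:-11):7,R:7)
total length: 163/2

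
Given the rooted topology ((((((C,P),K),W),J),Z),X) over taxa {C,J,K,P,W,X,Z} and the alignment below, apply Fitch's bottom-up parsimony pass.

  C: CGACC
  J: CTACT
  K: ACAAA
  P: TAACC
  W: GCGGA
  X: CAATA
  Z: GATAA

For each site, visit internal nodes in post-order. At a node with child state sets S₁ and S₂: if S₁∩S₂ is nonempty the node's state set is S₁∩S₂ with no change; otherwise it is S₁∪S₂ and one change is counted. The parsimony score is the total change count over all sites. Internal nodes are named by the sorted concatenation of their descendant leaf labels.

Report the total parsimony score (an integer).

CP@0: {C} ∪ {T} = {C,T} (union, +1)
CKP@0: {C,T} ∪ {A} = {A,C,T} (union, +1)
CKPW@0: {A,C,T} ∪ {G} = {A,C,G,T} (union, +1)
CJKPW@0: {A,C,G,T} ∩ {C} = {C} (intersection, +0)
CJKPWZ@0: {C} ∪ {G} = {C,G} (union, +1)
CJKPWXZ@0: {C,G} ∩ {C} = {C} (intersection, +0)
CP@1: {G} ∪ {A} = {A,G} (union, +1)
CKP@1: {A,G} ∪ {C} = {A,C,G} (union, +1)
CKPW@1: {A,C,G} ∩ {C} = {C} (intersection, +0)
CJKPW@1: {C} ∪ {T} = {C,T} (union, +1)
CJKPWZ@1: {C,T} ∪ {A} = {A,C,T} (union, +1)
CJKPWXZ@1: {A,C,T} ∩ {A} = {A} (intersection, +0)
CP@2: {A} ∩ {A} = {A} (intersection, +0)
CKP@2: {A} ∩ {A} = {A} (intersection, +0)
CKPW@2: {A} ∪ {G} = {A,G} (union, +1)
CJKPW@2: {A,G} ∩ {A} = {A} (intersection, +0)
CJKPWZ@2: {A} ∪ {T} = {A,T} (union, +1)
CJKPWXZ@2: {A,T} ∩ {A} = {A} (intersection, +0)
CP@3: {C} ∩ {C} = {C} (intersection, +0)
CKP@3: {C} ∪ {A} = {A,C} (union, +1)
CKPW@3: {A,C} ∪ {G} = {A,C,G} (union, +1)
CJKPW@3: {A,C,G} ∩ {C} = {C} (intersection, +0)
CJKPWZ@3: {C} ∪ {A} = {A,C} (union, +1)
CJKPWXZ@3: {A,C} ∪ {T} = {A,C,T} (union, +1)
CP@4: {C} ∩ {C} = {C} (intersection, +0)
CKP@4: {C} ∪ {A} = {A,C} (union, +1)
CKPW@4: {A,C} ∩ {A} = {A} (intersection, +0)
CJKPW@4: {A} ∪ {T} = {A,T} (union, +1)
CJKPWZ@4: {A,T} ∩ {A} = {A} (intersection, +0)
CJKPWXZ@4: {A} ∩ {A} = {A} (intersection, +0)
per-site changes: [4, 4, 2, 4, 2]; total = 16

16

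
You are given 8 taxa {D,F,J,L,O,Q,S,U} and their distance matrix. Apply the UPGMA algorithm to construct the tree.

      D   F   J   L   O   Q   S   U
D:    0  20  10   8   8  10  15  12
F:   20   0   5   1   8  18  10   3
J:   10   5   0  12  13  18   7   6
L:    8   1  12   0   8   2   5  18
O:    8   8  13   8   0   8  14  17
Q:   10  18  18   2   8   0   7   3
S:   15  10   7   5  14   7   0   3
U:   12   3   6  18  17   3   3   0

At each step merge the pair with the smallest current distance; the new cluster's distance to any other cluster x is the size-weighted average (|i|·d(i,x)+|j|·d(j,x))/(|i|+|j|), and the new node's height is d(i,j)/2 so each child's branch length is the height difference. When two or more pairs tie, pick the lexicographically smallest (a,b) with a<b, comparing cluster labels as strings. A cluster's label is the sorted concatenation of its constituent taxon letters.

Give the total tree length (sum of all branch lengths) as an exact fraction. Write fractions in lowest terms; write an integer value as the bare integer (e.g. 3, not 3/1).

1. join F+L (d=1) ⇒ FL; edges |F|=1/2, |L|=1/2
  updated: d(D,FL)=14, d(FL,J)=17/2, d(FL,O)=8, d(FL,Q)=10, d(FL,S)=15/2, d(FL,U)=21/2
2. join Q+U (d=3) ⇒ QU; edges |Q|=3/2, |U|=3/2
  updated: d(D,QU)=11, d(FL,QU)=41/4, d(J,QU)=12, d(O,QU)=25/2, d(QU,S)=5
3. join QU+S (d=5) ⇒ QSU; edges |QU|=1, |S|=5/2
  updated: d(D,QSU)=37/3, d(FL,QSU)=28/3, d(J,QSU)=31/3, d(O,QSU)=13
4. join D+O (d=8) ⇒ DO; edges |D|=4, |O|=4
  updated: d(DO,FL)=11, d(DO,J)=23/2, d(DO,QSU)=38/3
5. join FL+J (d=17/2) ⇒ FJL; edges |FL|=15/4, |J|=17/4
  updated: d(DO,FJL)=67/6, d(FJL,QSU)=29/3
6. join FJL+QSU (d=29/3) ⇒ FJLQSU; edges |FJL|=7/12, |QSU|=7/3
  updated: d(DO,FJLQSU)=143/12
7. join DO+FJLQSU (d=143/12) ⇒ DFJLOQSU; edges |DO|=47/24, |FJLQSU|=9/8
final tree: ((D:4,O:4):47/24,(((F:1/2,L:1/2):15/4,J:17/4):7/12,((Q:3/2,U:3/2):1,S:5/2):7/3):9/8)
total length: 59/2

59/2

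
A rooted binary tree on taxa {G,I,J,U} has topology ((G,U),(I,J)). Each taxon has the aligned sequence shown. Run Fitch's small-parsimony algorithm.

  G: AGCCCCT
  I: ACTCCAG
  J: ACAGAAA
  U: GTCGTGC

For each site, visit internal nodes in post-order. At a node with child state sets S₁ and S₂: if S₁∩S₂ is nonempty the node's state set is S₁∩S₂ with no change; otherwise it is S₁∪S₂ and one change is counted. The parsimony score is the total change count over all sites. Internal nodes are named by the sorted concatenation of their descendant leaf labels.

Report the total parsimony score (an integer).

14

site 0, node GU: G={A} ∪ U={G} → {A,G} (+1)
site 0, node IJ: I={A} ∩ J={A} → {A} (+0)
site 0, node GIJU: GU={A,G} ∩ IJ={A} → {A} (+0)
site 1, node GU: G={G} ∪ U={T} → {G,T} (+1)
site 1, node IJ: I={C} ∩ J={C} → {C} (+0)
site 1, node GIJU: GU={G,T} ∪ IJ={C} → {C,G,T} (+1)
site 2, node GU: G={C} ∩ U={C} → {C} (+0)
site 2, node IJ: I={T} ∪ J={A} → {A,T} (+1)
site 2, node GIJU: GU={C} ∪ IJ={A,T} → {A,C,T} (+1)
site 3, node GU: G={C} ∪ U={G} → {C,G} (+1)
site 3, node IJ: I={C} ∪ J={G} → {C,G} (+1)
site 3, node GIJU: GU={C,G} ∩ IJ={C,G} → {C,G} (+0)
site 4, node GU: G={C} ∪ U={T} → {C,T} (+1)
site 4, node IJ: I={C} ∪ J={A} → {A,C} (+1)
site 4, node GIJU: GU={C,T} ∩ IJ={A,C} → {C} (+0)
site 5, node GU: G={C} ∪ U={G} → {C,G} (+1)
site 5, node IJ: I={A} ∩ J={A} → {A} (+0)
site 5, node GIJU: GU={C,G} ∪ IJ={A} → {A,C,G} (+1)
site 6, node GU: G={T} ∪ U={C} → {C,T} (+1)
site 6, node IJ: I={G} ∪ J={A} → {A,G} (+1)
site 6, node GIJU: GU={C,T} ∪ IJ={A,G} → {A,C,G,T} (+1)
per-site changes: [1, 2, 2, 2, 2, 2, 3]; total = 14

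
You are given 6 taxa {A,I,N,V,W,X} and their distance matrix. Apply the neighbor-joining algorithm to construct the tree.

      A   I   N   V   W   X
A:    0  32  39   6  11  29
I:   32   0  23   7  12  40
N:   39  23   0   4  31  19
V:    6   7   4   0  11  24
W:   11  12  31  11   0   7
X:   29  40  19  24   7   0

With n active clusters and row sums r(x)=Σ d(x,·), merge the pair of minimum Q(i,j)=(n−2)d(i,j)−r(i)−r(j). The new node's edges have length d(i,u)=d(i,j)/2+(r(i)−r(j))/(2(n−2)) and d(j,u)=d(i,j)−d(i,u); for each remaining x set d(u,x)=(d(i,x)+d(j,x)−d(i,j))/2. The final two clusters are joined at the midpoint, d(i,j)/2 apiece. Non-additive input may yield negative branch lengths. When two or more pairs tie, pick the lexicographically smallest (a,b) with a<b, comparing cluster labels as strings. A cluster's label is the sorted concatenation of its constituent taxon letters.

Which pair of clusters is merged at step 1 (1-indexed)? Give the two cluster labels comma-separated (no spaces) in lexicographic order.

1. join W+X (d=7, Q=-163) ⇒ WX; edges |W|=-19/8, |X|=75/8
  updated: d(A,WX)=33/2, d(I,WX)=45/2, d(N,WX)=43/2, d(V,WX)=14
2. join A+WX (d=33/2, Q=-237/2) ⇒ AWX; edges |A|=137/12, |WX|=61/12
  updated: d(AWX,I)=19, d(AWX,N)=22, d(AWX,V)=7/4
3. join AWX+I (d=19, Q=-215/4) ⇒ AIWX; edges |AWX|=127/16, |I|=177/16
  updated: d(AIWX,N)=13, d(AIWX,V)=-41/8
4. join AIWX+N (d=13, Q=-95/8) ⇒ AINWX; edges |AIWX|=31/16, |N|=177/16
  updated: d(AINWX,V)=-113/16
5. join AINWX+V (d=-113/16) ⇒ AINVWX; edges |AINWX|=-113/32, |V|=-113/32
final tree: ((((A:137/12,(W:-19/8,X:75/8):61/12):127/16,I:177/16):31/16,N:177/16):-113/32,V:-113/32)
total length: 775/16

W,X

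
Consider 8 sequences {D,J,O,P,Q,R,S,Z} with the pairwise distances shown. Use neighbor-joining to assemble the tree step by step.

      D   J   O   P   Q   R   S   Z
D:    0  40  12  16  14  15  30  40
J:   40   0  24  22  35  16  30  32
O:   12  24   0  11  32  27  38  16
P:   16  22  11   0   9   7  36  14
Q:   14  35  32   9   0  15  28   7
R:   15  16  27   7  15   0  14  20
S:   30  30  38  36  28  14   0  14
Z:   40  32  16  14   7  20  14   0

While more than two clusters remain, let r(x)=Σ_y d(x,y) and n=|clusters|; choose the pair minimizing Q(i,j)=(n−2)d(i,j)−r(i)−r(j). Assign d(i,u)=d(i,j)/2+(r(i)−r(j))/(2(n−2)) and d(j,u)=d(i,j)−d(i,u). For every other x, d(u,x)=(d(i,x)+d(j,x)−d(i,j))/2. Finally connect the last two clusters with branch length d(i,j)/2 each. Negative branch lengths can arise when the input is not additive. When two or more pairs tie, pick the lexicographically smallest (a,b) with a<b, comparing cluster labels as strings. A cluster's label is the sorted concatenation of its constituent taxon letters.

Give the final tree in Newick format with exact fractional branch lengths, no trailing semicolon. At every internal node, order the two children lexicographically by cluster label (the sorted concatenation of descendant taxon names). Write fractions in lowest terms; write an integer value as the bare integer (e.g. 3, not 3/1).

((((D:79/12,O:65/12):25/4,P:5/4):9/4,(J:91/6,R:5/6):7/2):17/8,(Q:6,(S:111/10,Z:29/10):9/2):17/8)

step 1: merge (D,O) at d=12, Q=-255; branch lengths D→79/12, O→65/12; new cluster DO
  updated: d(DO,J)=26, d(DO,P)=15/2, d(DO,Q)=17, d(DO,R)=15, d(DO,S)=28, d(DO,Z)=22
step 2: merge (S,Z) at d=14, Q=-189; branch lengths S→111/10, Z→29/10; new cluster SZ
  updated: d(DO,SZ)=18, d(J,SZ)=24, d(P,SZ)=18, d(Q,SZ)=21/2, d(R,SZ)=10
step 3: merge (Q,SZ) at d=21/2, Q=-125; branch lengths Q→6, SZ→9/2; new cluster QSZ
  updated: d(DO,QSZ)=49/4, d(J,QSZ)=97/4, d(P,QSZ)=33/4, d(QSZ,R)=29/4
step 4: merge (J,R) at d=16, Q=-171/2; branch lengths J→91/6, R→5/6; new cluster JR
  updated: d(DO,JR)=25/2, d(JR,P)=13/2, d(JR,QSZ)=31/4
step 5: merge (DO,P) at d=15/2, Q=-79/2; branch lengths DO→25/4, P→5/4; new cluster DOP
  updated: d(DOP,JR)=23/4, d(DOP,QSZ)=13/2
step 6: merge (DOP,JR) at d=23/4, Q=-20; branch lengths DOP→9/4, JR→7/2; new cluster DJOPR
  updated: d(DJOPR,QSZ)=17/4
step 7: merge (DJOPR,QSZ) at d=17/4; branch lengths DJOPR→17/8, QSZ→17/8; new cluster DJOPQRSZ
final tree: ((((D:79/12,O:65/12):25/4,P:5/4):9/4,(J:91/6,R:5/6):7/2):17/8,(Q:6,(S:111/10,Z:29/10):9/2):17/8)
total length: 70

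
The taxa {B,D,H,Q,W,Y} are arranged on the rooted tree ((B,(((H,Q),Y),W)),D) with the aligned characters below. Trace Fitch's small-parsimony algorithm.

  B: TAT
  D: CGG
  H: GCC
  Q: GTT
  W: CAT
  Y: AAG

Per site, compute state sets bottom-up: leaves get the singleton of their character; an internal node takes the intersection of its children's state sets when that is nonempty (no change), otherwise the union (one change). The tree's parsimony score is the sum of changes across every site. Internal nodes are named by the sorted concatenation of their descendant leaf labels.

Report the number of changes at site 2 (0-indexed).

3

[col 0] HQ: children H:{G}, Q:{G} ∩→ {G}; cost 0
[col 0] HQY: children HQ:{G}, Y:{A} ∪→ {A,G}; cost 1
[col 0] HQWY: children HQY:{A,G}, W:{C} ∪→ {A,C,G}; cost 1
[col 0] BHQWY: children B:{T}, HQWY:{A,C,G} ∪→ {A,C,G,T}; cost 1
[col 0] BDHQWY: children BHQWY:{A,C,G,T}, D:{C} ∩→ {C}; cost 0
[col 1] HQ: children H:{C}, Q:{T} ∪→ {C,T}; cost 1
[col 1] HQY: children HQ:{C,T}, Y:{A} ∪→ {A,C,T}; cost 1
[col 1] HQWY: children HQY:{A,C,T}, W:{A} ∩→ {A}; cost 0
[col 1] BHQWY: children B:{A}, HQWY:{A} ∩→ {A}; cost 0
[col 1] BDHQWY: children BHQWY:{A}, D:{G} ∪→ {A,G}; cost 1
[col 2] HQ: children H:{C}, Q:{T} ∪→ {C,T}; cost 1
[col 2] HQY: children HQ:{C,T}, Y:{G} ∪→ {C,G,T}; cost 1
[col 2] HQWY: children HQY:{C,G,T}, W:{T} ∩→ {T}; cost 0
[col 2] BHQWY: children B:{T}, HQWY:{T} ∩→ {T}; cost 0
[col 2] BDHQWY: children BHQWY:{T}, D:{G} ∪→ {G,T}; cost 1
per-site changes: [3, 3, 3]; total = 9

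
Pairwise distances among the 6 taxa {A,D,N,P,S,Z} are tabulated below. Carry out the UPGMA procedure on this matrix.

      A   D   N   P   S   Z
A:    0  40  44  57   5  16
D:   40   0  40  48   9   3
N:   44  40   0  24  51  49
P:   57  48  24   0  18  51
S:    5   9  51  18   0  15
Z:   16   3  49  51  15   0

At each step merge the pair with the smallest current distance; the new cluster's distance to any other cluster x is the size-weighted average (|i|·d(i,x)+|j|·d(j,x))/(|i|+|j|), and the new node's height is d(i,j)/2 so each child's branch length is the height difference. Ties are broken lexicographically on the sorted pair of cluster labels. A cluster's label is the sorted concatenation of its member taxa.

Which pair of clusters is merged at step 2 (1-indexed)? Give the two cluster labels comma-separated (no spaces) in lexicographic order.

A,S

step 1: merge (D,Z) at d=3; branch lengths D→3/2, Z→3/2; new cluster DZ
  updated: d(A,DZ)=28, d(DZ,N)=89/2, d(DZ,P)=99/2, d(DZ,S)=12
step 2: merge (A,S) at d=5; branch lengths A→5/2, S→5/2; new cluster AS
  updated: d(AS,DZ)=20, d(AS,N)=95/2, d(AS,P)=75/2
step 3: merge (AS,DZ) at d=20; branch lengths AS→15/2, DZ→17/2; new cluster ADSZ
  updated: d(ADSZ,N)=46, d(ADSZ,P)=87/2
step 4: merge (N,P) at d=24; branch lengths N→12, P→12; new cluster NP
  updated: d(ADSZ,NP)=179/4
step 5: merge (ADSZ,NP) at d=179/4; branch lengths ADSZ→99/8, NP→83/8; new cluster ADNPSZ
final tree: (((A:5/2,S:5/2):15/2,(D:3/2,Z:3/2):17/2):99/8,(N:12,P:12):83/8)
total length: 283/4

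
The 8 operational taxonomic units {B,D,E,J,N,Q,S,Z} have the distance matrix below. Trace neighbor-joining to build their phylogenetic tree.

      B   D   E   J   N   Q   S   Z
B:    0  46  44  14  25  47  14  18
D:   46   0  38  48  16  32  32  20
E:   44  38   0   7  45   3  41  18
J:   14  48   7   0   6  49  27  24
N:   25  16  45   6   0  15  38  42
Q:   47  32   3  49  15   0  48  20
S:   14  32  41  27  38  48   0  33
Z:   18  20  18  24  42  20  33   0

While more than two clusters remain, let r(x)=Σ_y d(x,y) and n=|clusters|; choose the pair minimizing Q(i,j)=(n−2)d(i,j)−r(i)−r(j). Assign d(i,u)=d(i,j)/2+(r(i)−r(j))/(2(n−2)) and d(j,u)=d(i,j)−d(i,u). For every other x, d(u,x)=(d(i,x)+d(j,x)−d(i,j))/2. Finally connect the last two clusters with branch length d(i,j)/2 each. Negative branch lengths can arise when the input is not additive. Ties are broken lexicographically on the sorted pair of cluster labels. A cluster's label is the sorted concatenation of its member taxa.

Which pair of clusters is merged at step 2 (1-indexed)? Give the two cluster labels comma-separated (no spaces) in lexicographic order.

B,S

1. join E+Q (d=3, Q=-392) ⇒ EQ; edges |E|=0, |Q|=3
  updated: d(B,EQ)=44, d(D,EQ)=67/2, d(EQ,J)=53/2, d(EQ,N)=57/2, d(EQ,S)=43, d(EQ,Z)=35/2
2. join B+S (d=14, Q=-278) ⇒ BS; edges |B|=22/5, |S|=48/5
  updated: d(BS,D)=32, d(BS,EQ)=73/2, d(BS,J)=27/2, d(BS,N)=49/2, d(BS,Z)=37/2
3. join J+N (d=6, Q=-211) ⇒ JN; edges |J|=25/8, |N|=23/8
  updated: d(BS,JN)=16, d(D,JN)=29, d(EQ,JN)=49/2, d(JN,Z)=30
4. join BS+JN (d=16, Q=-309/2) ⇒ BJNS; edges |BS|=103/12, |JN|=89/12
  updated: d(BJNS,D)=45/2, d(BJNS,EQ)=45/2, d(BJNS,Z)=65/4
5. join BJNS+D (d=45/2, Q=-369/4) ⇒ BDJNS; edges |BJNS|=121/16, |D|=239/16
  updated: d(BDJNS,EQ)=67/4, d(BDJNS,Z)=55/8
6. join BDJNS+EQ (d=67/4, Q=-329/8) ⇒ BDEJNQS; edges |BDJNS|=49/16, |EQ|=219/16
  updated: d(BDEJNQS,Z)=61/16
7. join BDEJNQS+Z (d=61/16) ⇒ BDEJNQSZ; edges |BDEJNQS|=61/32, |Z|=61/32
final tree: (((((B:22/5,S:48/5):103/12,(J:25/8,N:23/8):89/12):121/16,D:239/16):49/16,(E:0,Q:3):219/16):61/32,Z:61/32)
total length: 1313/16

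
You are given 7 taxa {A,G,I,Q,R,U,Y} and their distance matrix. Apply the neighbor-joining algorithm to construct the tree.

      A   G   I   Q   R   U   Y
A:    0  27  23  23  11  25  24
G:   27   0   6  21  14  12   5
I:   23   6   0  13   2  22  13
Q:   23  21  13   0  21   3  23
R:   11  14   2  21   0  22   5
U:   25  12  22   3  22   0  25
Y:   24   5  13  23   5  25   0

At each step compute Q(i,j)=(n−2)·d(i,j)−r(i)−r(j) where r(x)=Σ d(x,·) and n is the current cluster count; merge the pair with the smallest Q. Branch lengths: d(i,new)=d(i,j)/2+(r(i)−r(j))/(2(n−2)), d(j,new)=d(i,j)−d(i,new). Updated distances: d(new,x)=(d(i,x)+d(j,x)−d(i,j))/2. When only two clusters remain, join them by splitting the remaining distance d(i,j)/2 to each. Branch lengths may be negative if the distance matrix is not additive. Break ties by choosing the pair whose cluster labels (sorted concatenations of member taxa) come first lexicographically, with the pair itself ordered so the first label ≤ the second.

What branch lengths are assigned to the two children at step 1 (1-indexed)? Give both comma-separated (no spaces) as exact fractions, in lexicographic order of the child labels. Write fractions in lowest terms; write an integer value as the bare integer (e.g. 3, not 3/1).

1. join Q+U (d=3, Q=-198) ⇒ QU; edges |Q|=1, |U|=2
  updated: d(A,QU)=45/2, d(G,QU)=15, d(I,QU)=16, d(QU,R)=20, d(QU,Y)=45/2
2. join G+Y (d=5, Q=-233/2) ⇒ GY; edges |G|=35/16, |Y|=45/16
  updated: d(A,GY)=23, d(GY,I)=7, d(GY,QU)=65/4, d(GY,R)=7
3. join A+QU (d=45/2, Q=-347/4) ⇒ AQU; edges |A|=289/24, |QU|=251/24
  updated: d(AQU,GY)=67/8, d(AQU,I)=33/4, d(AQU,R)=17/4
4. join AQU+GY (d=67/8, Q=-53/2) ⇒ AGQUY; edges |AQU|=61/16, |GY|=73/16
  updated: d(AGQUY,I)=55/16, d(AGQUY,R)=23/16
5. join AGQUY+I (d=55/16, Q=-55/8) ⇒ AGIQUY; edges |AGQUY|=23/16, |I|=2
  updated: d(AGIQUY,R)=0
6. join AGIQUY+R (d=0) ⇒ AGIQRUY; edges |AGIQUY|=0, |R|=0
final tree: ((((A:289/24,(Q:1,U:2):251/24):61/16,(G:35/16,Y:45/16):73/16):23/16,I:2):0,R:0)
total length: 677/16

1,2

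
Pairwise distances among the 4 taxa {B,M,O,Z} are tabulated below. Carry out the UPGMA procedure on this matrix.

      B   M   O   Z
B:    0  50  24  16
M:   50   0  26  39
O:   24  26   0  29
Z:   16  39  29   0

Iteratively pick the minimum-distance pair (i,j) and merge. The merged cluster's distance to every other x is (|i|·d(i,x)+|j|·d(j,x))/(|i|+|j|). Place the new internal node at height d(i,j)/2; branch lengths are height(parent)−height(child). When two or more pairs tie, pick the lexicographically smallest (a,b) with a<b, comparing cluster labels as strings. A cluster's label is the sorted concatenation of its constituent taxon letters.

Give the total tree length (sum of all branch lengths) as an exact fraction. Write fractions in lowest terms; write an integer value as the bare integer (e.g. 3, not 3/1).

113/2

iteration 1: select B,Z (d=16); attach at lengths (8, 8); label the merged cluster BZ
  updated: d(BZ,M)=89/2, d(BZ,O)=53/2
iteration 2: select M,O (d=26); attach at lengths (13, 13); label the merged cluster MO
  updated: d(BZ,MO)=71/2
iteration 3: select BZ,MO (d=71/2); attach at lengths (39/4, 19/4); label the merged cluster BMOZ
final tree: ((B:8,Z:8):39/4,(M:13,O:13):19/4)
total length: 113/2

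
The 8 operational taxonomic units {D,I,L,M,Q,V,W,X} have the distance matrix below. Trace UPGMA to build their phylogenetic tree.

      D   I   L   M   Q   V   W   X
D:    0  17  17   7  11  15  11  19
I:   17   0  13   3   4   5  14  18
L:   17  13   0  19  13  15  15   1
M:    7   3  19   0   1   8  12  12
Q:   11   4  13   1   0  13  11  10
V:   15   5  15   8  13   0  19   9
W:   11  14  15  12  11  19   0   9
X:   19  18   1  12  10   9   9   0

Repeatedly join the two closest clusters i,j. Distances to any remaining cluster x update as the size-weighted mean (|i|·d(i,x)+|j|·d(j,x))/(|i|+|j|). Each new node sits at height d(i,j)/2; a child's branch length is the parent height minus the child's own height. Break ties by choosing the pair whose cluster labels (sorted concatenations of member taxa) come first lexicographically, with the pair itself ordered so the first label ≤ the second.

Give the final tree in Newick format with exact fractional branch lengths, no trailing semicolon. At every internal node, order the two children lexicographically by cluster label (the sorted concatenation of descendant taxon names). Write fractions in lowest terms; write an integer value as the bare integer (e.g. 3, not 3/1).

1. join L+X (d=1) ⇒ LX; edges |L|=1/2, |X|=1/2
  updated: d(D,LX)=18, d(I,LX)=31/2, d(LX,M)=31/2, d(LX,Q)=23/2, d(LX,V)=12, d(LX,W)=12
2. join M+Q (d=1) ⇒ MQ; edges |M|=1/2, |Q|=1/2
  updated: d(D,MQ)=9, d(I,MQ)=7/2, d(LX,MQ)=27/2, d(MQ,V)=21/2, d(MQ,W)=23/2
3. join I+MQ (d=7/2) ⇒ IMQ; edges |I|=7/4, |MQ|=5/4
  updated: d(D,IMQ)=35/3, d(IMQ,LX)=85/6, d(IMQ,V)=26/3, d(IMQ,W)=37/3
4. join IMQ+V (d=26/3) ⇒ IMQV; edges |IMQ|=31/12, |V|=13/3
  updated: d(D,IMQV)=25/2, d(IMQV,LX)=109/8, d(IMQV,W)=14
5. join D+W (d=11) ⇒ DW; edges |D|=11/2, |W|=11/2
  updated: d(DW,IMQV)=53/4, d(DW,LX)=15
6. join DW+IMQV (d=53/4) ⇒ DIMQVW; edges |DW|=9/8, |IMQV|=55/24
  updated: d(DIMQVW,LX)=169/12
7. join DIMQVW+LX (d=169/12) ⇒ DILMQVWX; edges |DIMQVW|=5/12, |LX|=157/24
final tree: (((D:11/2,W:11/2):9/8,((I:7/4,(M:1/2,Q:1/2):5/4):31/12,V:13/3):55/24):5/12,(L:1/2,X:1/2):157/24)
total length: 799/24

(((D:11/2,W:11/2):9/8,((I:7/4,(M:1/2,Q:1/2):5/4):31/12,V:13/3):55/24):5/12,(L:1/2,X:1/2):157/24)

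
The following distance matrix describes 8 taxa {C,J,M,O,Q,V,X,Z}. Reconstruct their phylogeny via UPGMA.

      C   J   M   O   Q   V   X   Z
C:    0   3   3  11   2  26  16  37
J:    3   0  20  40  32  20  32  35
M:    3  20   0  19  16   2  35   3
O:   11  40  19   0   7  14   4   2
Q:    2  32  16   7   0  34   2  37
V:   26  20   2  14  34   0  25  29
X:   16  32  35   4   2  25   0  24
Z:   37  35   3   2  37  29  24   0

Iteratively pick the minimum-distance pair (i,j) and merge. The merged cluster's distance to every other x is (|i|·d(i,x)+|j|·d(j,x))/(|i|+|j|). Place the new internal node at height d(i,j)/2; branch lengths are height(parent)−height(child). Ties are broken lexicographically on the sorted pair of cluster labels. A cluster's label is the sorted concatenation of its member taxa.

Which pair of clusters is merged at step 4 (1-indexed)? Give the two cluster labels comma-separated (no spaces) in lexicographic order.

step 1: merge (C,Q) at d=2; branch lengths C→1, Q→1; new cluster CQ
  updated: d(CQ,J)=35/2, d(CQ,M)=19/2, d(CQ,O)=9, d(CQ,V)=30, d(CQ,X)=9, d(CQ,Z)=37
step 2: merge (M,V) at d=2; branch lengths M→1, V→1; new cluster MV
  updated: d(CQ,MV)=79/4, d(J,MV)=20, d(MV,O)=33/2, d(MV,X)=30, d(MV,Z)=16
step 3: merge (O,Z) at d=2; branch lengths O→1, Z→1; new cluster OZ
  updated: d(CQ,OZ)=23, d(J,OZ)=75/2, d(MV,OZ)=65/4, d(OZ,X)=14
step 4: merge (CQ,X) at d=9; branch lengths CQ→7/2, X→9/2; new cluster CQX
  updated: d(CQX,J)=67/3, d(CQX,MV)=139/6, d(CQX,OZ)=20
step 5: merge (MV,OZ) at d=65/4; branch lengths MV→57/8, OZ→57/8; new cluster MOVZ
  updated: d(CQX,MOVZ)=259/12, d(J,MOVZ)=115/4
step 6: merge (CQX,MOVZ) at d=259/12; branch lengths CQX→151/24, MOVZ→8/3; new cluster CMOQVXZ
  updated: d(CMOQVXZ,J)=26
step 7: merge (CMOQVXZ,J) at d=26; branch lengths CMOQVXZ→53/24, J→13; new cluster CJMOQVXZ
final tree: ((((C:1,Q:1):7/2,X:9/2):151/24,((M:1,V:1):57/8,(O:1,Z:1):57/8):8/3):53/24,J:13)
total length: 629/12

CQ,X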